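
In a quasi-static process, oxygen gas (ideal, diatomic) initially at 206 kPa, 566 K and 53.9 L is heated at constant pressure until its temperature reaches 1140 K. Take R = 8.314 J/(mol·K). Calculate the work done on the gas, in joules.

n = P₁V₁/(RT₁) = 206×53.9/(8.314×566) = 2.36 mol.
Isobaric: P stays 206 kPa; V/T = const ⇒ T₂ = 1140 K, V₂ = 109 L.
W = PΔV = 206×(109−53.9) kPa·L = 11300 J.
Work done on the gas = −W_by = -11300 J.

-11300 J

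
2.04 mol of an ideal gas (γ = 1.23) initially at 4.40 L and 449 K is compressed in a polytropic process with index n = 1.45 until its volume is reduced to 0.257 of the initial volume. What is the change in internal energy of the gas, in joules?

P₁ = nRT₁/V₁ = 2.04×8.314×449/4.40 = 1730 kPa.
Polytropic n=1.45: T₂ = T₁(V₁/V₂)^(n−1) = 449×(3.89)^0.45 = 828 K; P₂ = P₁(V₁/V₂)^n = 12400 kPa.
For an ideal gas ΔU = nCvΔT with Cv = R/(γ−1) = 36.1 J/(mol·K).
ΔU = 2.04×36.1×(828−449) = 27900 J.

27900 J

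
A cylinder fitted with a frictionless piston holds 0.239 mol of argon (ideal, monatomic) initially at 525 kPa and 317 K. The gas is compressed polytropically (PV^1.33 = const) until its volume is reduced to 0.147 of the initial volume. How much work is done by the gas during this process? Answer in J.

-1680 J

V₁ = nRT₁/P₁ = 0.239×8.314×317/525 = 1.20 L.
Polytropic n=1.33: T₂ = T₁(V₁/V₂)^(n−1) = 317×(6.80)^0.33 = 597 K; P₂ = P₁(V₁/V₂)^n = 6720 kPa.
W = (P₁V₁−P₂V₂)/(n−1) = (525×1.20−6720×0.176)/0.33 = -1680 J.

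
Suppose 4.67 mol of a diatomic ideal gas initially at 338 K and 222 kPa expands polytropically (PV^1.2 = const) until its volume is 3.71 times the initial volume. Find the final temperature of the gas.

V₁ = nRT₁/P₁ = 4.67×8.314×338/222 = 59.1 L.
Polytropic n=1.2: T₂ = T₁(V₁/V₂)^(n−1) = 338×(0.270)^0.20 = 260 K; P₂ = P₁(V₁/V₂)^n = 46.0 kPa.

260 K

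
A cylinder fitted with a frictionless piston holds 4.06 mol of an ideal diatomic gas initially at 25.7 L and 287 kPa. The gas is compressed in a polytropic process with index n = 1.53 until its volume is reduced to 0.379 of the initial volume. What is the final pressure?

1270 kPa

T₁ = P₁V₁/(nR) = 287×25.7/(4.06×8.314) = 219 K.
Polytropic n=1.53: T₂ = T₁(V₁/V₂)^(n−1) = 219×(2.64)^0.53 = 365 K; P₂ = P₁(V₁/V₂)^n = 1270 kPa.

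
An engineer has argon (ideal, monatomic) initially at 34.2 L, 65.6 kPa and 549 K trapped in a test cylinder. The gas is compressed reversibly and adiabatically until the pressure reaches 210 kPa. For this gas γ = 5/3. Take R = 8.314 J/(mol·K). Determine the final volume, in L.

17.0 L

Adiabatic: T₂/T₁ = (P₂/P₁)^((γ−1)/γ) ⇒ T₂ = 549×(3.20)^0.400 = 874 K; V₂ = 17.0 L.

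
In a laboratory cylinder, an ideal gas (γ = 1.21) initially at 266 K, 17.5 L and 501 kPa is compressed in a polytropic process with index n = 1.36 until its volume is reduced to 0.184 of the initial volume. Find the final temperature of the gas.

Polytropic n=1.36: T₂ = T₁(V₁/V₂)^(n−1) = 266×(5.43)^0.36 = 489 K; P₂ = P₁(V₁/V₂)^n = 5010 kPa.

489 K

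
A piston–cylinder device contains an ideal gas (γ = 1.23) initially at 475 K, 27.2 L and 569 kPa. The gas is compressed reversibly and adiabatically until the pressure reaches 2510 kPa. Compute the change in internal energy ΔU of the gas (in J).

21500 J

n = P₁V₁/(RT₁) = 569×27.2/(8.314×475) = 3.92 mol.
Adiabatic: T₂/T₁ = (P₂/P₁)^((γ−1)/γ) ⇒ T₂ = 475×(4.41)^0.187 = 627 K; V₂ = 8.14 L.
For an ideal gas ΔU = nCvΔT with Cv = R/(γ−1) = 36.1 J/(mol·K).
ΔU = 3.92×36.1×(627−475) = 21500 J.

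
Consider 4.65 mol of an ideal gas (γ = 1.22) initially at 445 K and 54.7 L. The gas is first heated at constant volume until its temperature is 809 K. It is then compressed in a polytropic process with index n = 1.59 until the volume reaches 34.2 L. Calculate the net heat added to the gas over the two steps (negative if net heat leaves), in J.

92400 J

P₁ = nRT₁/V₁ = 4.65×8.314×445/54.7 = 315 kPa.
Step 1 — Isochoric: V stays 54.7 L; P/T = const ⇒ T₂ = 809 K, P₂ = 572 kPa.
W = 0 (no volume change).
ΔU = nCvΔT = 4.65×37.8×(809−445) = 64000 J.
Q = ΔU = 64000 J.
State after step 1: P = 572 kPa, V = 54.7 L, T = 809 K.
Step 2 — Polytropic n=1.59: T₂ = T₁(V₁/V₂)^(n−1) = 809×(1.60)^0.59 = 1070 K; P₂ = P₁(V₁/V₂)^n = 1210 kPa.
W = (P₁V₁−P₂V₂)/(n−1) = (572×54.7−1210×34.2)/0.59 = -16900 J.
ΔU = nCvΔT = 4.65×37.8×(1070−809) = 45400 J.
Q = ΔU + W = 28500 J.
Net over both steps: W = -16900 J, Q = 92400 J, ΔU = 109000 J.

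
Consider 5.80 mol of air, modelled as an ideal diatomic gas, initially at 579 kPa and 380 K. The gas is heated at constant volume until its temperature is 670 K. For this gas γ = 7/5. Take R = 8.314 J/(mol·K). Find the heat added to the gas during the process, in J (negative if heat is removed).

35000 J

V₁ = nRT₁/P₁ = 5.80×8.314×380/579 = 31.6 L.
Isochoric: V stays 31.6 L; P/T = const ⇒ T₂ = 670 K, P₂ = 1020 kPa.
W = 0 (no volume change).
ΔU = nCvΔT = 5.80×20.8×(670−380) = 35000 J.
Q = ΔU = 35000 J.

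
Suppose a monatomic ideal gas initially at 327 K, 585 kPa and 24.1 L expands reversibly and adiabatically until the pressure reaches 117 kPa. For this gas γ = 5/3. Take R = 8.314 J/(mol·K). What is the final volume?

63.3 L

Adiabatic: T₂/T₁ = (P₂/P₁)^((γ−1)/γ) ⇒ T₂ = 327×(0.200)^0.400 = 172 K; V₂ = 63.3 L.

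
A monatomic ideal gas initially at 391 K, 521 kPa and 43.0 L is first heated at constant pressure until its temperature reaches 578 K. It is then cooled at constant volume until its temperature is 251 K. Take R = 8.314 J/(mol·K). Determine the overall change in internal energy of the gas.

n = P₁V₁/(RT₁) = 521×43.0/(8.314×391) = 6.89 mol.
Step 1 — Isobaric: P stays 521 kPa; V/T = const ⇒ T₂ = 578 K, V₂ = 63.6 L.
W = PΔV = 521×(63.6−43.0) kPa·L = 10700 J.
ΔU = nCvΔT = 6.89×12.5×(578−391) = 16100 J.
Q = ΔU + W = nCpΔT = 26800 J.
State after step 1: P = 521 kPa, V = 63.6 L, T = 578 K.
Step 2 — Isochoric: V stays 63.6 L; P/T = const ⇒ T₂ = 251 K, P₂ = 226 kPa.
W = 0 (no volume change).
ΔU = nCvΔT = 6.89×12.5×(251−578) = -28100 J.
Q = ΔU = -28100 J.
Net over both steps: W = 10700 J, Q = -1320 J, ΔU = -12000 J.

-12000 J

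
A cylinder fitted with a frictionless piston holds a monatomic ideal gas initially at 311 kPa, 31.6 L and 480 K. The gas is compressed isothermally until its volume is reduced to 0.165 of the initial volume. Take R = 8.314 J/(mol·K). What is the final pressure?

1880 kPa

Isothermal: T stays 480 K; PV = const ⇒ V₂ = 5.21 L, P₂ = 1880 kPa.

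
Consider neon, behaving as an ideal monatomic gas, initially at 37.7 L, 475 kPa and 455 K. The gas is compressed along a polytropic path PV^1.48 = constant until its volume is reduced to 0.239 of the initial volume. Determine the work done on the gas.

36900 J

n = P₁V₁/(RT₁) = 475×37.7/(8.314×455) = 4.73 mol.
Polytropic n=1.48: T₂ = T₁(V₁/V₂)^(n−1) = 455×(4.18)^0.48 = 904 K; P₂ = P₁(V₁/V₂)^n = 3950 kPa.
W = (P₁V₁−P₂V₂)/(n−1) = (475×37.7−3950×9.01)/0.48 = -36900 J.
Work done on the gas = −W_by = 36900 J.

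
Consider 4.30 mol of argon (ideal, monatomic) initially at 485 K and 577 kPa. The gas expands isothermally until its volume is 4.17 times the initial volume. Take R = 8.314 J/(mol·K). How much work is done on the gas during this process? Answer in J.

-24800 J

V₁ = nRT₁/P₁ = 4.30×8.314×485/577 = 30.0 L.
Isothermal: T stays 485 K; PV = const ⇒ V₂ = 125 L, P₂ = 138 kPa.
W = nRT ln(V₂/V₁) = 4.30×8.314×485×ln(4.17) = 24800 J.
Work done on the gas = −W_by = -24800 J.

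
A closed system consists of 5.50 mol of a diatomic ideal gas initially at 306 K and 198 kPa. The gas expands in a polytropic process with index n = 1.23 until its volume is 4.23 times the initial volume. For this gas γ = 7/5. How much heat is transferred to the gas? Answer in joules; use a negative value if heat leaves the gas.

V₁ = nRT₁/P₁ = 5.50×8.314×306/198 = 70.7 L.
Polytropic n=1.23: T₂ = T₁(V₁/V₂)^(n−1) = 306×(0.236)^0.23 = 220 K; P₂ = P₁(V₁/V₂)^n = 33.6 kPa.
W = (P₁V₁−P₂V₂)/(n−1) = (198×70.7−33.6×299)/0.23 = 17200 J.
ΔU = nCvΔT = 5.50×20.8×(220−306) = -9880 J.
Q = ΔU + W = 7300 J.

7300 J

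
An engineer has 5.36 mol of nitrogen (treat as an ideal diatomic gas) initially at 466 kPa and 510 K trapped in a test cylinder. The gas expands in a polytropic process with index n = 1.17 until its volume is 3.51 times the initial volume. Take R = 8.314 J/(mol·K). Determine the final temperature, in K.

412 K

V₁ = nRT₁/P₁ = 5.36×8.314×510/466 = 48.8 L.
Polytropic n=1.17: T₂ = T₁(V₁/V₂)^(n−1) = 510×(0.285)^0.17 = 412 K; P₂ = P₁(V₁/V₂)^n = 107 kPa.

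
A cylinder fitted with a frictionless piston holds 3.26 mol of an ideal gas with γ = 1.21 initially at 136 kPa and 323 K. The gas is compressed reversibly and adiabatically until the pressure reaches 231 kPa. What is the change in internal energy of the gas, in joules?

4010 J

V₁ = nRT₁/P₁ = 3.26×8.314×323/136 = 64.4 L.
Adiabatic: T₂/T₁ = (P₂/P₁)^((γ−1)/γ) ⇒ T₂ = 323×(1.70)^0.174 = 354 K; V₂ = 41.5 L.
For an ideal gas ΔU = nCvΔT with Cv = R/(γ−1) = 39.6 J/(mol·K).
ΔU = 3.26×39.6×(354−323) = 4010 J.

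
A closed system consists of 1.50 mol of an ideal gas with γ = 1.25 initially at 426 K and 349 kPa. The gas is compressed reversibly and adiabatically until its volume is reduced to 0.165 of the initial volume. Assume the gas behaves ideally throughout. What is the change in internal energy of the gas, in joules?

12100 J

V₁ = nRT₁/P₁ = 1.50×8.314×426/349 = 15.2 L.
Adiabatic: TV^(γ−1) = const ⇒ T₂ = 426×(6.06)^0.250 = 668 K; PV^γ = const ⇒ P₂ = 3320 kPa.
For an ideal gas ΔU = nCvΔT with Cv = R/(γ−1) = 33.3 J/(mol·K).
ΔU = 1.50×33.3×(668−426) = 12100 J.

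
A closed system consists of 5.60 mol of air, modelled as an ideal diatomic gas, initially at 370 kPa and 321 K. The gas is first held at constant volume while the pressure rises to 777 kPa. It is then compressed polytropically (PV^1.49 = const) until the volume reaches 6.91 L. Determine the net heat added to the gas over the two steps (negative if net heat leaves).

60900 J

V₁ = nRT₁/P₁ = 5.60×8.314×321/370 = 40.4 L.
Step 1 — Isochoric: V stays 40.4 L; P/T = const ⇒ T₂ = 674 K, P₂ = 777 kPa.
W = 0 (no volume change).
ΔU = nCvΔT = 5.60×20.8×(674−321) = 41100 J.
Q = ΔU = 41100 J.
State after step 1: P = 777 kPa, V = 40.4 L, T = 674 K.
Step 2 — Polytropic n=1.49: T₂ = T₁(V₁/V₂)^(n−1) = 674×(5.85)^0.49 = 1600 K; P₂ = P₁(V₁/V₂)^n = 10800 kPa.
W = (P₁V₁−P₂V₂)/(n−1) = (777×40.4−10800×6.91)/0.49 = -88100 J.
ΔU = nCvΔT = 5.60×20.8×(1600−674) = 108000 J.
Q = ΔU + W = 19800 J.
Net over both steps: W = -88100 J, Q = 60900 J, ΔU = 149000 J.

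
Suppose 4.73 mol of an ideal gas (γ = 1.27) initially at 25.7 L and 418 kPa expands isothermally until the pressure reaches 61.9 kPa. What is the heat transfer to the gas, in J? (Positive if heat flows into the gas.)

20500 J

T₁ = P₁V₁/(nR) = 418×25.7/(4.73×8.314) = 273 K.
Isothermal: T stays 273 K; PV = const ⇒ V₂ = 174 L, P₂ = 61.9 kPa.
ΔU = 0 (ideal gas, T constant).
W = nRT ln(V₂/V₁) = 4.73×8.314×273×ln(6.75) = 20500 J.
Q = ΔU + W = 20500 J.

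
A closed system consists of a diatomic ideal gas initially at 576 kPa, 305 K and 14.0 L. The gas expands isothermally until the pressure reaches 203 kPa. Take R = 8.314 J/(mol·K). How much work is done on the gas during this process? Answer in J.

n = P₁V₁/(RT₁) = 576×14.0/(8.314×305) = 3.18 mol.
Isothermal: T stays 305 K; PV = const ⇒ V₂ = 39.7 L, P₂ = 203 kPa.
W = nRT ln(V₂/V₁) = 3.18×8.314×305×ln(2.84) = 8410 J.
Work done on the gas = −W_by = -8410 J.

-8410 J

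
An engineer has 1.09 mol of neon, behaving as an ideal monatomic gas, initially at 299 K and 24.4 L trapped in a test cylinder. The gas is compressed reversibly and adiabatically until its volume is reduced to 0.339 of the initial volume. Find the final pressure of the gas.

674 kPa

P₁ = nRT₁/V₁ = 1.09×8.314×299/24.4 = 111 kPa.
Adiabatic: TV^(γ−1) = const ⇒ T₂ = 299×(2.95)^0.667 = 615 K; PV^γ = const ⇒ P₂ = 674 kPa.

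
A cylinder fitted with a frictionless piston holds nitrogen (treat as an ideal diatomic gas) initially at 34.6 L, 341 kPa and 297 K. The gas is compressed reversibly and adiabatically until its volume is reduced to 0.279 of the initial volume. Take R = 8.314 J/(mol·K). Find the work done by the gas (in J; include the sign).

n = P₁V₁/(RT₁) = 341×34.6/(8.314×297) = 4.78 mol.
Adiabatic: TV^(γ−1) = const ⇒ T₂ = 297×(3.58)^0.400 = 495 K; PV^γ = const ⇒ P₂ = 2040 kPa.
ΔU = nCvΔT = 4.78×20.8×(495−297) = 19700 J.
Q = 0 for an adiabatic process, so W = −ΔU = -19700 J.

-19700 J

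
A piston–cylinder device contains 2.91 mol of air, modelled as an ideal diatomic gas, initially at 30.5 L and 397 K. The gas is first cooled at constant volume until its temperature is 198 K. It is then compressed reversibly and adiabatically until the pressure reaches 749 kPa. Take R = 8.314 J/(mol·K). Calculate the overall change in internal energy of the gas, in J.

P₁ = nRT₁/V₁ = 2.91×8.314×397/30.5 = 315 kPa.
Step 1 — Isochoric: V stays 30.5 L; P/T = const ⇒ T₂ = 198 K, P₂ = 157 kPa.
W = 0 (no volume change).
ΔU = nCvΔT = 2.91×20.8×(198−397) = -12000 J.
Q = ΔU = -12000 J.
State after step 1: P = 157 kPa, V = 30.5 L, T = 198 K.
Step 2 — Adiabatic: T₂/T₁ = (P₂/P₁)^((γ−1)/γ) ⇒ T₂ = 198×(4.77)^0.286 = 309 K; V₂ = 9.99 L.
ΔU = nCvΔT = 2.91×20.8×(309−198) = 6740 J.
Q = 0 for an adiabatic process, so W = −ΔU = -6740 J.
Net over both steps: W = -6740 J, Q = -12000 J, ΔU = -5300 J.

-5300 J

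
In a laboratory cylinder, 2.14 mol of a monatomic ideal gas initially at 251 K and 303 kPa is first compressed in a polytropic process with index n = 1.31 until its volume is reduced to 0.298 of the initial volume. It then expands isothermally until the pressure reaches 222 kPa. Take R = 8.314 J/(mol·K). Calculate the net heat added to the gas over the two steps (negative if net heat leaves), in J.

8820 J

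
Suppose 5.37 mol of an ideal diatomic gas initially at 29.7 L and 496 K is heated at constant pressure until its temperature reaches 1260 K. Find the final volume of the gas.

P₁ = nRT₁/V₁ = 5.37×8.314×496/29.7 = 746 kPa.
Isobaric: P stays 746 kPa; V/T = const ⇒ T₂ = 1260 K, V₂ = 75.4 L.

75.4 L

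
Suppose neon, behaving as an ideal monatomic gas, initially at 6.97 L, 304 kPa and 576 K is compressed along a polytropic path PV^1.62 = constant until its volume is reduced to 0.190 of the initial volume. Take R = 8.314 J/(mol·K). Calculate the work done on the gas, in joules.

6150 J

n = P₁V₁/(RT₁) = 304×6.97/(8.314×576) = 0.442 mol.
Polytropic n=1.62: T₂ = T₁(V₁/V₂)^(n−1) = 576×(5.26)^0.62 = 1610 K; P₂ = P₁(V₁/V₂)^n = 4480 kPa.
W = (P₁V₁−P₂V₂)/(n−1) = (304×6.97−4480×1.32)/0.62 = -6150 J.
Work done on the gas = −W_by = 6150 J.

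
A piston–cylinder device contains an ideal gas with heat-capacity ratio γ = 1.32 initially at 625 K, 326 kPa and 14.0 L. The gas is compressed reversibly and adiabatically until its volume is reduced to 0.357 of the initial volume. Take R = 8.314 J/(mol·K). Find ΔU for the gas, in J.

n = P₁V₁/(RT₁) = 326×14.0/(8.314×625) = 0.878 mol.
Adiabatic: TV^(γ−1) = const ⇒ T₂ = 625×(2.80)^0.320 = 869 K; PV^γ = const ⇒ P₂ = 1270 kPa.
For an ideal gas ΔU = nCvΔT with Cv = R/(γ−1) = 26.0 J/(mol·K).
ΔU = 0.878×26.0×(869−625) = 5570 J.

5570 J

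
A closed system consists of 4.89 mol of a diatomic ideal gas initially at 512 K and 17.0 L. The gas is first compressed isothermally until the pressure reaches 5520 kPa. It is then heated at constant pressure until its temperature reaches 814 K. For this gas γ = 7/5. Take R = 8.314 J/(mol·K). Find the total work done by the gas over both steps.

P₁ = nRT₁/V₁ = 4.89×8.314×512/17.0 = 1220 kPa.
Step 1 — Isothermal: T stays 512 K; PV = const ⇒ V₂ = 3.77 L, P₂ = 5520 kPa.
ΔU = 0 (ideal gas, T constant).
W = nRT ln(V₂/V₁) = 4.89×8.314×512×ln(0.222) = -31300 J.
Q = ΔU + W = -31300 J.
State after step 1: P = 5520 kPa, V = 3.77 L, T = 512 K.
Step 2 — Isobaric: P stays 5520 kPa; V/T = const ⇒ T₂ = 814 K, V₂ = 6.00 L.
W = PΔV = 5520×(6.00−3.77) kPa·L = 12300 J.
ΔU = nCvΔT = 4.89×20.8×(814−512) = 30700 J.
Q = ΔU + W = nCpΔT = 43000 J.
Net over both steps: W = -19100 J, Q = 11600 J, ΔU = 30700 J.

-19100 J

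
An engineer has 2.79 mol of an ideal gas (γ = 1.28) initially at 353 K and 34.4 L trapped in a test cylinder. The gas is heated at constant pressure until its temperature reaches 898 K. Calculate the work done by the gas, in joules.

12600 J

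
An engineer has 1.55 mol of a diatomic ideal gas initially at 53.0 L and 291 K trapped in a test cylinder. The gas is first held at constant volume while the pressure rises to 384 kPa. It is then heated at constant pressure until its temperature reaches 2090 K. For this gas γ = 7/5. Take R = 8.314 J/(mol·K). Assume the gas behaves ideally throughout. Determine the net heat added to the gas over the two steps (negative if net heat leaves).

P₁ = nRT₁/V₁ = 1.55×8.314×291/53.0 = 70.8 kPa.
Step 1 — Isochoric: V stays 53.0 L; P/T = const ⇒ T₂ = 1580 K, P₂ = 384 kPa.
W = 0 (no volume change).
ΔU = nCvΔT = 1.55×20.8×(1580−291) = 41500 J.
Q = ΔU = 41500 J.
State after step 1: P = 384 kPa, V = 53.0 L, T = 1580 K.
Step 2 — Isobaric: P stays 384 kPa; V/T = const ⇒ T₂ = 2090 K, V₂ = 70.1 L.
W = PΔV = 384×(70.1−53.0) kPa·L = 6580 J.
ΔU = nCvΔT = 1.55×20.8×(2090−1580) = 16500 J.
Q = ΔU + W = nCpΔT = 23000 J.
Net over both steps: W = 6580 J, Q = 64500 J, ΔU = 58000 J.

64500 J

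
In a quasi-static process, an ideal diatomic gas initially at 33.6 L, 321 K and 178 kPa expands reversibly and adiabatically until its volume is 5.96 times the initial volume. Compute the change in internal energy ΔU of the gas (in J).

-7630 J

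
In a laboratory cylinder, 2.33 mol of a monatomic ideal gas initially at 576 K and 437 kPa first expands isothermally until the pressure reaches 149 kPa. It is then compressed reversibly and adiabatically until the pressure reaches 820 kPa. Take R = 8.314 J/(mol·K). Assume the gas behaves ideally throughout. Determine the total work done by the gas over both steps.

V₁ = nRT₁/P₁ = 2.33×8.314×576/437 = 25.5 L.
Step 1 — Isothermal: T stays 576 K; PV = const ⇒ V₂ = 74.9 L, P₂ = 149 kPa.
ΔU = 0 (ideal gas, T constant).
W = nRT ln(V₂/V₁) = 2.33×8.314×576×ln(2.93) = 12000 J.
Q = ΔU + W = 12000 J.
State after step 1: P = 149 kPa, V = 74.9 L, T = 576 K.
Step 2 — Adiabatic: T₂/T₁ = (P₂/P₁)^((γ−1)/γ) ⇒ T₂ = 576×(5.50)^0.400 = 1140 K; V₂ = 26.9 L.
ΔU = nCvΔT = 2.33×12.5×(1140−576) = 16400 J.
Q = 0 for an adiabatic process, so W = −ΔU = -16400 J.
Net over both steps: W = -4360 J, Q = 12000 J, ΔU = 16400 J.

-4360 J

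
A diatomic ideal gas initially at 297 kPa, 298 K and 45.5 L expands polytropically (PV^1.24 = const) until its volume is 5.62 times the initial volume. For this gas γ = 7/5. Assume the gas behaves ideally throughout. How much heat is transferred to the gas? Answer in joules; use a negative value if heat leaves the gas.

7640 J

n = P₁V₁/(RT₁) = 297×45.5/(8.314×298) = 5.45 mol.
Polytropic n=1.24: T₂ = T₁(V₁/V₂)^(n−1) = 298×(0.178)^0.24 = 197 K; P₂ = P₁(V₁/V₂)^n = 34.9 kPa.
W = (P₁V₁−P₂V₂)/(n−1) = (297×45.5−34.9×256)/0.24 = 19100 J.
ΔU = nCvΔT = 5.45×20.8×(197−298) = -11500 J.
Q = ΔU + W = 7640 J.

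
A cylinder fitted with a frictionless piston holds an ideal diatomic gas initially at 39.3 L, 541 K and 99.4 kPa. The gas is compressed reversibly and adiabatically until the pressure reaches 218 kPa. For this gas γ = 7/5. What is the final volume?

22.4 L

Adiabatic: T₂/T₁ = (P₂/P₁)^((γ−1)/γ) ⇒ T₂ = 541×(2.19)^0.286 = 677 K; V₂ = 22.4 L.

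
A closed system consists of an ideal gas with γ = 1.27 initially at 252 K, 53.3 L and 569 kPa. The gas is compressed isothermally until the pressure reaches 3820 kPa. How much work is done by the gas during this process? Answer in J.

-57700 J

n = P₁V₁/(RT₁) = 569×53.3/(8.314×252) = 14.5 mol.
Isothermal: T stays 252 K; PV = const ⇒ V₂ = 7.94 L, P₂ = 3820 kPa.
W = nRT ln(V₂/V₁) = 14.5×8.314×252×ln(0.149) = -57700 J.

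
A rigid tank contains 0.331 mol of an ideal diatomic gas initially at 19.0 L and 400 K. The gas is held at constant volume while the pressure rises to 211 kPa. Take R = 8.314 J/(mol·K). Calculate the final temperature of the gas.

P₁ = nRT₁/V₁ = 0.331×8.314×400/19.0 = 57.9 kPa.
Isochoric: V stays 19.0 L; P/T = const ⇒ T₂ = 1460 K, P₂ = 211 kPa.

1460 K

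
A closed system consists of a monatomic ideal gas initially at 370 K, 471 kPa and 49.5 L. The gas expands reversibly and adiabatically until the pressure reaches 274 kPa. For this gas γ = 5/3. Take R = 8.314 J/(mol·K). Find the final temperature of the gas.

Adiabatic: T₂/T₁ = (P₂/P₁)^((γ−1)/γ) ⇒ T₂ = 370×(0.582)^0.400 = 298 K; V₂ = 68.5 L.

298 K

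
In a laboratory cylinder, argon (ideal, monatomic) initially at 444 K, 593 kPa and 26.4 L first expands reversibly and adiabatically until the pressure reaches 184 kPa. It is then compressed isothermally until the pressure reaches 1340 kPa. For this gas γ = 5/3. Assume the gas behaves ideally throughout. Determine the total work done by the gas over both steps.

-10700 J

n = P₁V₁/(RT₁) = 593×26.4/(8.314×444) = 4.24 mol.
Step 1 — Adiabatic: T₂/T₁ = (P₂/P₁)^((γ−1)/γ) ⇒ T₂ = 444×(0.310)^0.400 = 278 K; V₂ = 53.3 L.
ΔU = nCvΔT = 4.24×12.5×(278−444) = -8780 J.
Q = 0 for an adiabatic process, so W = −ΔU = 8780 J.
State after step 1: P = 184 kPa, V = 53.3 L, T = 278 K.
Step 2 — Isothermal: T stays 278 K; PV = const ⇒ V₂ = 7.32 L, P₂ = 1340 kPa.
ΔU = 0 (ideal gas, T constant).
W = nRT ln(V₂/V₁) = 4.24×8.314×278×ln(0.137) = -19500 J.
Q = ΔU + W = -19500 J.
Net over both steps: W = -10700 J, Q = -19500 J, ΔU = -8780 J.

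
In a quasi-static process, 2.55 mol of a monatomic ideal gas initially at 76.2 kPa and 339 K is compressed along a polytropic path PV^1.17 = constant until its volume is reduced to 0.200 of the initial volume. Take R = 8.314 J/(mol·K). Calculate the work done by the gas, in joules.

-13300 J

V₁ = nRT₁/P₁ = 2.55×8.314×339/76.2 = 94.3 L.
Polytropic n=1.17: T₂ = T₁(V₁/V₂)^(n−1) = 339×(5.00)^0.17 = 446 K; P₂ = P₁(V₁/V₂)^n = 501 kPa.
W = (P₁V₁−P₂V₂)/(n−1) = (76.2×94.3−501×18.9)/0.17 = -13300 J.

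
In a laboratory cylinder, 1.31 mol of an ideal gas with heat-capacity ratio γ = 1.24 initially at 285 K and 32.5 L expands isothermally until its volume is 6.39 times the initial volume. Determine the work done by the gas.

P₁ = nRT₁/V₁ = 1.31×8.314×285/32.5 = 95.5 kPa.
Isothermal: T stays 285 K; PV = const ⇒ V₂ = 208 L, P₂ = 14.9 kPa.
W = nRT ln(V₂/V₁) = 1.31×8.314×285×ln(6.39) = 5760 J.

5760 J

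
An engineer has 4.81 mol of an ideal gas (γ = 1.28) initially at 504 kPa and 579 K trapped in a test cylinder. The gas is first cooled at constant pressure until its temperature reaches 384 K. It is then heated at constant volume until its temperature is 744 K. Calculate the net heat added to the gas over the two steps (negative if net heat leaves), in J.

V₁ = nRT₁/P₁ = 4.81×8.314×579/504 = 45.9 L.
Step 1 — Isobaric: P stays 504 kPa; V/T = const ⇒ T₂ = 384 K, V₂ = 30.5 L.
W = PΔV = 504×(30.5−45.9) kPa·L = -7800 J.
ΔU = nCvΔT = 4.81×29.7×(384−579) = -27900 J.
Q = ΔU + W = nCpΔT = -35600 J.
State after step 1: P = 504 kPa, V = 30.5 L, T = 384 K.
Step 2 — Isochoric: V stays 30.5 L; P/T = const ⇒ T₂ = 744 K, P₂ = 976 kPa.
W = 0 (no volume change).
ΔU = nCvΔT = 4.81×29.7×(744−384) = 51400 J.
Q = ΔU = 51400 J.
Net over both steps: W = -7800 J, Q = 15800 J, ΔU = 23600 J.

15800 J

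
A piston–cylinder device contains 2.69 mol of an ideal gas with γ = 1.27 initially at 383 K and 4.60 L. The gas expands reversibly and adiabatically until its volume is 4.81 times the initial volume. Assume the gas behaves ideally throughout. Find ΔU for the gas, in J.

-11000 J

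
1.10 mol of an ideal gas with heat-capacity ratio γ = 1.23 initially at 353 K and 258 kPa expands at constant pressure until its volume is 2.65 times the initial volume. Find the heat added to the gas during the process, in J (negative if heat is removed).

28500 J

V₁ = nRT₁/P₁ = 1.10×8.314×353/258 = 12.5 L.
Isobaric: P stays 258 kPa; V/T = const ⇒ T₂ = 935 K, V₂ = 33.2 L.
W = PΔV = 258×(33.2−12.5) kPa·L = 5330 J.
ΔU = nCvΔT = 1.10×36.1×(935−353) = 23200 J.
Q = ΔU + W = nCpΔT = 28500 J.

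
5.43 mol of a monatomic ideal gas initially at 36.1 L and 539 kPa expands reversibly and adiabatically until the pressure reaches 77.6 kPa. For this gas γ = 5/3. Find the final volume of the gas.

115 L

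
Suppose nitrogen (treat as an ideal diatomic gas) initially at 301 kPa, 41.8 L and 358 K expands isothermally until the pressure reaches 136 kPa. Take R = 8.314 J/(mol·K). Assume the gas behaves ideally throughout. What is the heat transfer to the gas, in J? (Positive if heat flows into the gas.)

10000 J

n = P₁V₁/(RT₁) = 301×41.8/(8.314×358) = 4.23 mol.
Isothermal: T stays 358 K; PV = const ⇒ V₂ = 92.5 L, P₂ = 136 kPa.
ΔU = 0 (ideal gas, T constant).
W = nRT ln(V₂/V₁) = 4.23×8.314×358×ln(2.21) = 10000 J.
Q = ΔU + W = 10000 J.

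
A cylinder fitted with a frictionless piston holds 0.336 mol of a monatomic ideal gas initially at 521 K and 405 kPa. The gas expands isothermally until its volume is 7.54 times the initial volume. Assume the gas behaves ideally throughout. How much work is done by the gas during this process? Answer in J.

2940 J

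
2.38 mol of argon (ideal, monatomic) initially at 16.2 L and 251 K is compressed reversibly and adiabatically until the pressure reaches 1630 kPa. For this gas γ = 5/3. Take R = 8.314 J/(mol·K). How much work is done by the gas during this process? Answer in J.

-7080 J

P₁ = nRT₁/V₁ = 2.38×8.314×251/16.2 = 307 kPa.
Adiabatic: T₂/T₁ = (P₂/P₁)^((γ−1)/γ) ⇒ T₂ = 251×(5.32)^0.400 = 490 K; V₂ = 5.94 L.
ΔU = nCvΔT = 2.38×12.5×(490−251) = 7080 J.
Q = 0 for an adiabatic process, so W = −ΔU = -7080 J.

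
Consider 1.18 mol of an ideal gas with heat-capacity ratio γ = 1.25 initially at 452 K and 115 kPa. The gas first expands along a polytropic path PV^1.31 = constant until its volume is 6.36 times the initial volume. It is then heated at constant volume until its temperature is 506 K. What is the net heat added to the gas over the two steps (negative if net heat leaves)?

8360 J

V₁ = nRT₁/P₁ = 1.18×8.314×452/115 = 38.6 L.
Step 1 — Polytropic n=1.31: T₂ = T₁(V₁/V₂)^(n−1) = 452×(0.157)^0.31 = 255 K; P₂ = P₁(V₁/V₂)^n = 10.2 kPa.
W = (P₁V₁−P₂V₂)/(n−1) = (115×38.6−10.2×245)/0.31 = 6240 J.
ΔU = nCvΔT = 1.18×33.3×(255−452) = -7740 J.
Q = ΔU + W = -1500 J.
State after step 1: P = 10.2 kPa, V = 245 L, T = 255 K.
Step 2 — Isochoric: V stays 245 L; P/T = const ⇒ T₂ = 506 K, P₂ = 20.2 kPa.
W = 0 (no volume change).
ΔU = nCvΔT = 1.18×33.3×(506−255) = 9860 J.
Q = ΔU = 9860 J.
Net over both steps: W = 6240 J, Q = 8360 J, ΔU = 2120 J.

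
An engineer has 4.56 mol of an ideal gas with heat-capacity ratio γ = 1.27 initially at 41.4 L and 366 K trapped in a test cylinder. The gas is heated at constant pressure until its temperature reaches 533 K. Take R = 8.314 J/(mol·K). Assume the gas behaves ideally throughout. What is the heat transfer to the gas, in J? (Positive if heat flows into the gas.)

29800 J

P₁ = nRT₁/V₁ = 4.56×8.314×366/41.4 = 335 kPa.
Isobaric: P stays 335 kPa; V/T = const ⇒ T₂ = 533 K, V₂ = 60.3 L.
W = PΔV = 335×(60.3−41.4) kPa·L = 6330 J.
ΔU = nCvΔT = 4.56×30.8×(533−366) = 23400 J.
Q = ΔU + W = nCpΔT = 29800 J.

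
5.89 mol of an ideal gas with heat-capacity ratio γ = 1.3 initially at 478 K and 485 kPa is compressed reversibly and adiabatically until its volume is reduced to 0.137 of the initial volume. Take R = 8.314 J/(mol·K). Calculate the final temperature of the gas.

V₁ = nRT₁/P₁ = 5.89×8.314×478/485 = 48.3 L.
Adiabatic: TV^(γ−1) = const ⇒ T₂ = 478×(7.30)^0.300 = 868 K; PV^γ = const ⇒ P₂ = 6430 kPa.

868 K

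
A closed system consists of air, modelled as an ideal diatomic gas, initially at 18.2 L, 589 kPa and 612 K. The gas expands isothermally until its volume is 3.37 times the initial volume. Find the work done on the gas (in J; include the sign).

n = P₁V₁/(RT₁) = 589×18.2/(8.314×612) = 2.11 mol.
Isothermal: T stays 612 K; PV = const ⇒ V₂ = 61.3 L, P₂ = 175 kPa.
W = nRT ln(V₂/V₁) = 2.11×8.314×612×ln(3.37) = 13000 J.
Work done on the gas = −W_by = -13000 J.

-13000 J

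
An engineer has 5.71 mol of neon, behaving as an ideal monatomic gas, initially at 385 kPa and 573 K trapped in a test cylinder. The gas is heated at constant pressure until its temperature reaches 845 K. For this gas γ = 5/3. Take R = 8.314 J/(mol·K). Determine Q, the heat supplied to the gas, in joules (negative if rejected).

V₁ = nRT₁/P₁ = 5.71×8.314×573/385 = 70.7 L.
Isobaric: P stays 385 kPa; V/T = const ⇒ T₂ = 845 K, V₂ = 104 L.
W = PΔV = 385×(104−70.7) kPa·L = 12900 J.
ΔU = nCvΔT = 5.71×12.5×(845−573) = 19400 J.
Q = ΔU + W = nCpΔT = 32300 J.

32300 J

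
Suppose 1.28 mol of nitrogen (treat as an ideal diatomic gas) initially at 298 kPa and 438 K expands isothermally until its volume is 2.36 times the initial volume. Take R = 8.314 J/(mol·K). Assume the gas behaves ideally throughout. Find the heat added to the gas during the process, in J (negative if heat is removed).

V₁ = nRT₁/P₁ = 1.28×8.314×438/298 = 15.6 L.
Isothermal: T stays 438 K; PV = const ⇒ V₂ = 36.9 L, P₂ = 126 kPa.
ΔU = 0 (ideal gas, T constant).
W = nRT ln(V₂/V₁) = 1.28×8.314×438×ln(2.36) = 4000 J.
Q = ΔU + W = 4000 J.

4000 J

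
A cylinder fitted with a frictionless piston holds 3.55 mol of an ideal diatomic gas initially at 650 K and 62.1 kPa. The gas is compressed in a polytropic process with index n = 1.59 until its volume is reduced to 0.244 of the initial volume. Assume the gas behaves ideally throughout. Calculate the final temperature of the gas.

1490 K

V₁ = nRT₁/P₁ = 3.55×8.314×650/62.1 = 309 L.
Polytropic n=1.59: T₂ = T₁(V₁/V₂)^(n−1) = 650×(4.10)^0.59 = 1490 K; P₂ = P₁(V₁/V₂)^n = 585 kPa.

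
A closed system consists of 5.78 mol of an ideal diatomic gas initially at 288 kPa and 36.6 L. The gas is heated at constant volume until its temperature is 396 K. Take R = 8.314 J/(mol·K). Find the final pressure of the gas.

520 kPa

T₁ = P₁V₁/(nR) = 288×36.6/(5.78×8.314) = 219 K.
Isochoric: V stays 36.6 L; P/T = const ⇒ T₂ = 396 K, P₂ = 520 kPa.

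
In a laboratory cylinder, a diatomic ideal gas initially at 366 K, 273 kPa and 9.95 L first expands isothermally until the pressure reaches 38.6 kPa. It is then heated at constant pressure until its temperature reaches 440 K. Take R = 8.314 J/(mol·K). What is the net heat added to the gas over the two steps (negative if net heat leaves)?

7240 J

n = P₁V₁/(RT₁) = 273×9.95/(8.314×366) = 0.893 mol.
Step 1 — Isothermal: T stays 366 K; PV = const ⇒ V₂ = 70.4 L, P₂ = 38.6 kPa.
ΔU = 0 (ideal gas, T constant).
W = nRT ln(V₂/V₁) = 0.893×8.314×366×ln(7.07) = 5310 J.
Q = ΔU + W = 5310 J.
State after step 1: P = 38.6 kPa, V = 70.4 L, T = 366 K.
Step 2 — Isobaric: P stays 38.6 kPa; V/T = const ⇒ T₂ = 440 K, V₂ = 84.6 L.
W = PΔV = 38.6×(84.6−70.4) kPa·L = 549 J.
ΔU = nCvΔT = 0.893×20.8×(440−366) = 1370 J.
Q = ΔU + W = nCpΔT = 1920 J.
Net over both steps: W = 5860 J, Q = 7240 J, ΔU = 1370 J.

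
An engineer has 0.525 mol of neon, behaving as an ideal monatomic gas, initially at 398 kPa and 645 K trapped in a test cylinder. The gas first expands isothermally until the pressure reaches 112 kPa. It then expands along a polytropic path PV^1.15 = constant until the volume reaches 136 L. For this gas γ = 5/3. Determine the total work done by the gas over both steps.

7770 J

V₁ = nRT₁/P₁ = 0.525×8.314×645/398 = 7.07 L.
Step 1 — Isothermal: T stays 645 K; PV = const ⇒ V₂ = 25.1 L, P₂ = 112 kPa.
ΔU = 0 (ideal gas, T constant).
W = nRT ln(V₂/V₁) = 0.525×8.314×645×ln(3.55) = 3570 J.
Q = ΔU + W = 3570 J.
State after step 1: P = 112 kPa, V = 25.1 L, T = 645 K.
Step 2 — Polytropic n=1.15: T₂ = T₁(V₁/V₂)^(n−1) = 645×(0.185)^0.15 = 501 K; P₂ = P₁(V₁/V₂)^n = 16.1 kPa.
W = (P₁V₁−P₂V₂)/(n−1) = (112×25.1−16.1×136)/0.15 = 4200 J.
ΔU = nCvΔT = 0.525×12.5×(501−645) = -945 J.
Q = ΔU + W = 3250 J.
Net over both steps: W = 7770 J, Q = 6820 J, ΔU = -945 J.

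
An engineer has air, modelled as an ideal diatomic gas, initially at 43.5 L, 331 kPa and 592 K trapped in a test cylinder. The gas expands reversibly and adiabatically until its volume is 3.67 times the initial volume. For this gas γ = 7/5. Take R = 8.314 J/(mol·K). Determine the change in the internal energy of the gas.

n = P₁V₁/(RT₁) = 331×43.5/(8.314×592) = 2.93 mol.
Adiabatic: TV^(γ−1) = const ⇒ T₂ = 592×(0.272)^0.400 = 352 K; PV^γ = const ⇒ P₂ = 53.6 kPa.
For an ideal gas ΔU = nCvΔT with Cv = (5/2)R = 20.8 J/(mol·K).
ΔU = 2.93×20.8×(352−592) = -14600 J.

-14600 J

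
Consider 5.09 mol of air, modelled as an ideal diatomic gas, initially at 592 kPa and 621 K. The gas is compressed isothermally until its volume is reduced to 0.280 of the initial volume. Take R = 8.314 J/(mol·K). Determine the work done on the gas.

33500 J

V₁ = nRT₁/P₁ = 5.09×8.314×621/592 = 44.4 L.
Isothermal: T stays 621 K; PV = const ⇒ V₂ = 12.4 L, P₂ = 2110 kPa.
W = nRT ln(V₂/V₁) = 5.09×8.314×621×ln(0.280) = -33500 J.
Work done on the gas = −W_by = 33500 J.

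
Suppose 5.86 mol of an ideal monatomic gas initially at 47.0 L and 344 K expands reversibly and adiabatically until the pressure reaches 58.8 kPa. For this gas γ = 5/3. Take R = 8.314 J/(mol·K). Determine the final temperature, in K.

167 K

P₁ = nRT₁/V₁ = 5.86×8.314×344/47.0 = 357 kPa.
Adiabatic: T₂/T₁ = (P₂/P₁)^((γ−1)/γ) ⇒ T₂ = 344×(0.165)^0.400 = 167 K; V₂ = 139 L.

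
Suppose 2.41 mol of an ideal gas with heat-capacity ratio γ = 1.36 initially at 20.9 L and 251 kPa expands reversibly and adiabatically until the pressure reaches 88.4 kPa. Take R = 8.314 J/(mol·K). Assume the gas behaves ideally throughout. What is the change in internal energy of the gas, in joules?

-3520 J

T₁ = P₁V₁/(nR) = 251×20.9/(2.41×8.314) = 262 K.
Adiabatic: T₂/T₁ = (P₂/P₁)^((γ−1)/γ) ⇒ T₂ = 262×(0.352)^0.265 = 199 K; V₂ = 45.0 L.
For an ideal gas ΔU = nCvΔT with Cv = R/(γ−1) = 23.1 J/(mol·K).
ΔU = 2.41×23.1×(199−262) = -3520 J.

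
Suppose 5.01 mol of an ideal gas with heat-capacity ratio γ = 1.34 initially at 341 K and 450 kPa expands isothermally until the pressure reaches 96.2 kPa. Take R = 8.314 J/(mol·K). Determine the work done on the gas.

-21900 J

V₁ = nRT₁/P₁ = 5.01×8.314×341/450 = 31.6 L.
Isothermal: T stays 341 K; PV = const ⇒ V₂ = 148 L, P₂ = 96.2 kPa.
W = nRT ln(V₂/V₁) = 5.01×8.314×341×ln(4.68) = 21900 J.
Work done on the gas = −W_by = -21900 J.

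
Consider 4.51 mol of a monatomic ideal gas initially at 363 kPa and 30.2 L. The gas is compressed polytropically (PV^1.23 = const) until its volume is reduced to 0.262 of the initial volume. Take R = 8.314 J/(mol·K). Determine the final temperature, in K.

398 K

T₁ = P₁V₁/(nR) = 363×30.2/(4.51×8.314) = 292 K.
Polytropic n=1.23: T₂ = T₁(V₁/V₂)^(n−1) = 292×(3.82)^0.23 = 398 K; P₂ = P₁(V₁/V₂)^n = 1890 kPa.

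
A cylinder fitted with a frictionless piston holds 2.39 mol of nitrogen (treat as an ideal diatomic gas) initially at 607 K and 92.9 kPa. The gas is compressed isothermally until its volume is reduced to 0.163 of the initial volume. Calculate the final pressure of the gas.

V₁ = nRT₁/P₁ = 2.39×8.314×607/92.9 = 130 L.
Isothermal: T stays 607 K; PV = const ⇒ V₂ = 21.2 L, P₂ = 570 kPa.

570 kPa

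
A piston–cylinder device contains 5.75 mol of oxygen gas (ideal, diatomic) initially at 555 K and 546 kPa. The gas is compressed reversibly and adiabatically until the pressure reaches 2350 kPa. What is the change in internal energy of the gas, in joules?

V₁ = nRT₁/P₁ = 5.75×8.314×555/546 = 48.6 L.
Adiabatic: T₂/T₁ = (P₂/P₁)^((γ−1)/γ) ⇒ T₂ = 555×(4.30)^0.286 = 842 K; V₂ = 17.1 L.
For an ideal gas ΔU = nCvΔT with Cv = (5/2)R = 20.8 J/(mol·K).
ΔU = 5.75×20.8×(842−555) = 34300 J.

34300 J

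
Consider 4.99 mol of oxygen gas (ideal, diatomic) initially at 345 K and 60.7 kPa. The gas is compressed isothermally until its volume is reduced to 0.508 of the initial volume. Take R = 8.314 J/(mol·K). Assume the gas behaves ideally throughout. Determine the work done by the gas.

-9690 J

V₁ = nRT₁/P₁ = 4.99×8.314×345/60.7 = 236 L.
Isothermal: T stays 345 K; PV = const ⇒ V₂ = 120 L, P₂ = 119 kPa.
W = nRT ln(V₂/V₁) = 4.99×8.314×345×ln(0.508) = -9690 J.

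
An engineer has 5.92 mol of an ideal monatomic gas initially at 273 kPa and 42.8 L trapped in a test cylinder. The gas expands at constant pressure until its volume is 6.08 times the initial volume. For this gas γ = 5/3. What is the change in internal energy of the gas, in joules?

89000 J

T₁ = P₁V₁/(nR) = 273×42.8/(5.92×8.314) = 237 K.
Isobaric: P stays 273 kPa; V/T = const ⇒ T₂ = 1440 K, V₂ = 260 L.
For an ideal gas ΔU = nCvΔT with Cv = (3/2)R = 12.5 J/(mol·K).
ΔU = 5.92×12.5×(1440−237) = 89000 J.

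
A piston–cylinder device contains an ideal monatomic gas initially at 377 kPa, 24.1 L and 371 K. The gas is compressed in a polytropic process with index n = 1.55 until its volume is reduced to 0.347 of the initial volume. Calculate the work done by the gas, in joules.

-13000 J

n = P₁V₁/(RT₁) = 377×24.1/(8.314×371) = 2.95 mol.
Polytropic n=1.55: T₂ = T₁(V₁/V₂)^(n−1) = 371×(2.88)^0.55 = 664 K; P₂ = P₁(V₁/V₂)^n = 1940 kPa.
W = (P₁V₁−P₂V₂)/(n−1) = (377×24.1−1940×8.36)/0.55 = -13000 J.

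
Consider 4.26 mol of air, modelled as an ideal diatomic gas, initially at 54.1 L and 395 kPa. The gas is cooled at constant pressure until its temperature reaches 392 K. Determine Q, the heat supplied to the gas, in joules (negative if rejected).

-26200 J

T₁ = P₁V₁/(nR) = 395×54.1/(4.26×8.314) = 603 K.
Isobaric: P stays 395 kPa; V/T = const ⇒ T₂ = 392 K, V₂ = 35.1 L.
W = PΔV = 395×(35.1−54.1) kPa·L = -7490 J.
ΔU = nCvΔT = 4.26×20.8×(392−603) = -18700 J.
Q = ΔU + W = nCpΔT = -26200 J.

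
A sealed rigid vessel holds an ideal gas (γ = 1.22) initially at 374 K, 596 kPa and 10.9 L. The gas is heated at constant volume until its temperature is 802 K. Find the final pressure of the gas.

1280 kPa

Isochoric: V stays 10.9 L; P/T = const ⇒ T₂ = 802 K, P₂ = 1280 kPa.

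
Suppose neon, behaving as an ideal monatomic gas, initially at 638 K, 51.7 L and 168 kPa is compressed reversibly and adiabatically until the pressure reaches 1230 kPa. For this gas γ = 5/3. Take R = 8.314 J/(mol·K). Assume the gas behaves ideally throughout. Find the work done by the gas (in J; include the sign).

n = P₁V₁/(RT₁) = 168×51.7/(8.314×638) = 1.64 mol.
Adiabatic: T₂/T₁ = (P₂/P₁)^((γ−1)/γ) ⇒ T₂ = 638×(7.32)^0.400 = 1410 K; V₂ = 15.7 L.
ΔU = nCvΔT = 1.64×12.5×(1410−638) = 15900 J.
Q = 0 for an adiabatic process, so W = −ΔU = -15900 J.

-15900 J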